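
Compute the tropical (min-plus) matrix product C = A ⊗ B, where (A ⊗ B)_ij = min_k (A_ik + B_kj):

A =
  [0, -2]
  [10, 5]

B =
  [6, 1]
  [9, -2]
A ⊗ B =
  [6, -4]
  [14, 3]

Apply the min-plus product entry-by-entry:
  C[0][0] = min over k of (A[0][0] + B[0][0] = 0 + 6 = 6, A[0][1] + B[1][0] = -2 + 9 = 7) = 6 (attained at k = 0)
  C[0][1] = min over k of (A[0][0] + B[0][1] = 0 + 1 = 1, A[0][1] + B[1][1] = -2 + -2 = -4) = -4 (attained at k = 1)
  C[1][0] = min over k of (A[1][0] + B[0][0] = 10 + 6 = 16, A[1][1] + B[1][0] = 5 + 9 = 14) = 14 (attained at k = 1)
  C[1][1] = min over k of (A[1][0] + B[0][1] = 10 + 1 = 11, A[1][1] + B[1][1] = 5 + -2 = 3) = 3 (attained at k = 1)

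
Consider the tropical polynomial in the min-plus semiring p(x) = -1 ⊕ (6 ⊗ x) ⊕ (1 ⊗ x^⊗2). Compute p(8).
p(8) = -1

A tropical monomial a ⊗ x^⊗i evaluates to a + i · x. Evaluating each term at x = 8:
  Term 0 contributes -1 + 0 · 8 = -1
  Term 1 contributes 6 + 1 · 8 = 14
  Term 2 contributes 1 + 2 · 8 = 17
p(8) = ⊕ of these = min[-1, 14, 17] = -1.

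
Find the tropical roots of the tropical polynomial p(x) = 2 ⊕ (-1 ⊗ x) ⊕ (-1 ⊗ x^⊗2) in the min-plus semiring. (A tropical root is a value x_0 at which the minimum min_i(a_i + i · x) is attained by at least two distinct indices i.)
Roots: {0, 3}

Each tropical root is a break point of the lower envelope of the lines y = a_i + i · x (there are 3 lines, with slopes 0, 1, ..., 2). Only the lines that attain the minimum somewhere contribute to roots; other lines are dominated. Here the surviving (envelope) indices are i = 2, i = 1, i = 0.
Intersections between consecutive envelope lines give the roots: for adjacent envelope indices i < j the intersection is x = (a_i − a_j) / (j − i). Reading off the sorted break points: {0, 3}.
Verification: at each break x_0, at least two indices attain the minimum of min_i(a_i + i · x_0).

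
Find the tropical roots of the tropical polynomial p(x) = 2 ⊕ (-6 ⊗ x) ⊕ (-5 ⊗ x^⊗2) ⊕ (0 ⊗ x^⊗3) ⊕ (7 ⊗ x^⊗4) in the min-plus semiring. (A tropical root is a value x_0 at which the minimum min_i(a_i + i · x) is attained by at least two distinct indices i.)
Roots: {-7, -5, -1, 8}

Each tropical root is a break point of the lower envelope of the lines y = a_i + i · x (there are 5 lines, with slopes 0, 1, ..., 4). Only the lines that attain the minimum somewhere contribute to roots; other lines are dominated. Here the surviving (envelope) indices are i = 4, i = 3, i = 2, i = 1, i = 0.
Intersections between consecutive envelope lines give the roots: for adjacent envelope indices i < j the intersection is x = (a_i − a_j) / (j − i). Reading off the sorted break points: {-7, -5, -1, 8}.
Verification: at each break x_0, at least two indices attain the minimum of min_i(a_i + i · x_0).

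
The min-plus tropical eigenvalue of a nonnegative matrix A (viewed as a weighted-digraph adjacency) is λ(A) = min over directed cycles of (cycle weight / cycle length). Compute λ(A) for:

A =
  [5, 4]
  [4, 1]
λ(A) = 1

Enumerate directed cycles and compute their means (weight / length). Sample:
  cycle 0 → 0: weight = 5, length = 1, mean = 5/1 ≈ 5.000
  cycle 1 → 1: weight = 1, length = 1, mean = 1/1 ≈ 1.000
  cycle 0 → 1 → 0: weight = 8, length = 2, mean = 8/2 ≈ 4.000
  cycle 1 → 0 → 1: weight = 8, length = 2, mean = 8/2 ≈ 4.000
Minimum mean = 1.000, attained e.g. along the cycle 1 → 1 with weight 1 and length 1. So λ(A) = 1/1 = 1.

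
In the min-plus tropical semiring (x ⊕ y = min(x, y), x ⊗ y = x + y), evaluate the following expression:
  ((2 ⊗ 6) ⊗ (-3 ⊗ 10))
((2 ⊗ 6) ⊗ (-3 ⊗ 10)) = 15

Expand innermost to outermost. Recall ⊕ takes the minimum of its arguments and ⊗ takes their sum. Working out the expression ((2 ⊗ 6) ⊗ (-3 ⊗ 10)) gives 15.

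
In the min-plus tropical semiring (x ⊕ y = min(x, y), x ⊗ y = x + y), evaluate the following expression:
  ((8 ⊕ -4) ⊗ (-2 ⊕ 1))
((8 ⊕ -4) ⊗ (-2 ⊕ 1)) = -6

Expand innermost to outermost. Recall ⊕ takes the minimum of its arguments and ⊗ takes their sum. Working out the expression ((8 ⊕ -4) ⊗ (-2 ⊕ 1)) gives -6.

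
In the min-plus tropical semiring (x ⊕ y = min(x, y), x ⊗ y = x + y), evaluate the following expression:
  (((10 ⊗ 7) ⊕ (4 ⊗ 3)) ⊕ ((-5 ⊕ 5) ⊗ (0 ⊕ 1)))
(((10 ⊗ 7) ⊕ (4 ⊗ 3)) ⊕ ((-5 ⊕ 5) ⊗ (0 ⊕ 1))) = -5

Expand innermost to outermost. Recall ⊕ takes the minimum of its arguments and ⊗ takes their sum. Working out the expression (((10 ⊗ 7) ⊕ (4 ⊗ 3)) ⊕ ((-5 ⊕ 5) ⊗ (0 ⊕ 1))) gives -5.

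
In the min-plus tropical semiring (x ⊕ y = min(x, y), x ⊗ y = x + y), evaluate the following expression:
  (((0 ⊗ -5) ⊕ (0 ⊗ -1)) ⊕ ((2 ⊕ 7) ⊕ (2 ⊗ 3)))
(((0 ⊗ -5) ⊕ (0 ⊗ -1)) ⊕ ((2 ⊕ 7) ⊕ (2 ⊗ 3))) = -5

Expand innermost to outermost. Recall ⊕ takes the minimum of its arguments and ⊗ takes their sum. Working out the expression (((0 ⊗ -5) ⊕ (0 ⊗ -1)) ⊕ ((2 ⊕ 7) ⊕ (2 ⊗ 3))) gives -5.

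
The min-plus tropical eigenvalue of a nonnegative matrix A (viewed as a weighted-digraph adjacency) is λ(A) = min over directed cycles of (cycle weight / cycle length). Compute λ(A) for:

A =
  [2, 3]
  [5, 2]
λ(A) = 2

Enumerate directed cycles and compute their means (weight / length). Sample:
  cycle 0 → 0: weight = 2, length = 1, mean = 2/1 ≈ 2.000
  cycle 1 → 1: weight = 2, length = 1, mean = 2/1 ≈ 2.000
  cycle 0 → 1 → 0: weight = 8, length = 2, mean = 8/2 ≈ 4.000
  cycle 1 → 0 → 1: weight = 8, length = 2, mean = 8/2 ≈ 4.000
Minimum mean = 2.000, attained e.g. along the cycle 0 → 0 with weight 2 and length 1. So λ(A) = 2/1 = 2.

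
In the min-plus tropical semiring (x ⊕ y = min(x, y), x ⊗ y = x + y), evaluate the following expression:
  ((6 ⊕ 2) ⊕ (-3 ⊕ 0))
((6 ⊕ 2) ⊕ (-3 ⊕ 0)) = -3

Expand innermost to outermost. Recall ⊕ takes the minimum of its arguments and ⊗ takes their sum. Working out the expression ((6 ⊕ 2) ⊕ (-3 ⊕ 0)) gives -3.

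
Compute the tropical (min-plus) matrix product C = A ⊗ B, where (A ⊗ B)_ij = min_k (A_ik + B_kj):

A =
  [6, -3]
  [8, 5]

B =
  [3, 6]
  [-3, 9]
A ⊗ B =
  [-6, 6]
  [2, 14]

Apply the min-plus product entry-by-entry:
  C[0][0] = min over k of (A[0][0] + B[0][0] = 6 + 3 = 9, A[0][1] + B[1][0] = -3 + -3 = -6) = -6 (attained at k = 1)
  C[0][1] = min over k of (A[0][0] + B[0][1] = 6 + 6 = 12, A[0][1] + B[1][1] = -3 + 9 = 6) = 6 (attained at k = 1)
  C[1][0] = min over k of (A[1][0] + B[0][0] = 8 + 3 = 11, A[1][1] + B[1][0] = 5 + -3 = 2) = 2 (attained at k = 1)
  C[1][1] = min over k of (A[1][0] + B[0][1] = 8 + 6 = 14, A[1][1] + B[1][1] = 5 + 9 = 14) = 14 (attained at k = 0)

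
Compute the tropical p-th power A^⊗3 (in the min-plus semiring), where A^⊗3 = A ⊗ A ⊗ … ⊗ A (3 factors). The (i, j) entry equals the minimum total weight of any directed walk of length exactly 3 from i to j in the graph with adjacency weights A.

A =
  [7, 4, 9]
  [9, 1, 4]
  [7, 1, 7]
A^⊗3 =
  [14, 6, 9]
  [11, 3, 6]
  [11, 3, 6]

Each entry (A^⊗3)_ij equals the minimum over all length-3 walks i = v_0 → v_1 → … → v_3 = j of Σ_t A[v_t][v_{t+1}]. For example, for (i, j) = (0, 2) we minimise over 9 possible intermediate vertex sequences; the minimum is 9, attained along the walk 0 → 1 → 1 → 2.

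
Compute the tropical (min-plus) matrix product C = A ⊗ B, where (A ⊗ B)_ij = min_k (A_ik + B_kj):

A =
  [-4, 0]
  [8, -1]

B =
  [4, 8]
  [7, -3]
A ⊗ B =
  [0, -3]
  [6, -4]

Apply the min-plus product entry-by-entry:
  C[0][0] = min over k of (A[0][0] + B[0][0] = -4 + 4 = 0, A[0][1] + B[1][0] = 0 + 7 = 7) = 0 (attained at k = 0)
  C[0][1] = min over k of (A[0][0] + B[0][1] = -4 + 8 = 4, A[0][1] + B[1][1] = 0 + -3 = -3) = -3 (attained at k = 1)
  C[1][0] = min over k of (A[1][0] + B[0][0] = 8 + 4 = 12, A[1][1] + B[1][0] = -1 + 7 = 6) = 6 (attained at k = 1)
  C[1][1] = min over k of (A[1][0] + B[0][1] = 8 + 8 = 16, A[1][1] + B[1][1] = -1 + -3 = -4) = -4 (attained at k = 1)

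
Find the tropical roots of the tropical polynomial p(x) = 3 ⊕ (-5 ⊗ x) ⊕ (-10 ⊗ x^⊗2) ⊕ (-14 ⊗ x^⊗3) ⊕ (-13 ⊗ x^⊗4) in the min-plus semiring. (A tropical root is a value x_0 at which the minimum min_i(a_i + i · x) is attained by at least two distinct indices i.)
Roots: {-1, 4, 5, 8}

Each tropical root is a break point of the lower envelope of the lines y = a_i + i · x (there are 5 lines, with slopes 0, 1, ..., 4). Only the lines that attain the minimum somewhere contribute to roots; other lines are dominated. Here the surviving (envelope) indices are i = 4, i = 3, i = 2, i = 1, i = 0.
Intersections between consecutive envelope lines give the roots: for adjacent envelope indices i < j the intersection is x = (a_i − a_j) / (j − i). Reading off the sorted break points: {-1, 4, 5, 8}.
Verification: at each break x_0, at least two indices attain the minimum of min_i(a_i + i · x_0).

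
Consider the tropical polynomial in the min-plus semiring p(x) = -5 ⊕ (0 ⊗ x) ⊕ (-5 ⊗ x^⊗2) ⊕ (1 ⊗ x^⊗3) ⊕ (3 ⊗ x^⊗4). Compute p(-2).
p(-2) = -9

A tropical monomial a ⊗ x^⊗i evaluates to a + i · x. Evaluating each term at x = -2:
  Term 0 contributes -5 + 0 · -2 = -5
  Term 1 contributes 0 + 1 · -2 = -2
  Term 2 contributes -5 + 2 · -2 = -9
  Term 3 contributes 1 + 3 · -2 = -5
  Term 4 contributes 3 + 4 · -2 = -5
p(-2) = ⊕ of these = min[-5, -2, -9, -5, -5] = -9.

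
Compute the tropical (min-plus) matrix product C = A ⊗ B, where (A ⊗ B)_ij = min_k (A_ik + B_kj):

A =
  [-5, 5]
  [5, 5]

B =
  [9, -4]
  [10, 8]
A ⊗ B =
  [4, -9]
  [14, 1]

Apply the min-plus product entry-by-entry:
  C[0][0] = min over k of (A[0][0] + B[0][0] = -5 + 9 = 4, A[0][1] + B[1][0] = 5 + 10 = 15) = 4 (attained at k = 0)
  C[0][1] = min over k of (A[0][0] + B[0][1] = -5 + -4 = -9, A[0][1] + B[1][1] = 5 + 8 = 13) = -9 (attained at k = 0)
  C[1][0] = min over k of (A[1][0] + B[0][0] = 5 + 9 = 14, A[1][1] + B[1][0] = 5 + 10 = 15) = 14 (attained at k = 0)
  C[1][1] = min over k of (A[1][0] + B[0][1] = 5 + -4 = 1, A[1][1] + B[1][1] = 5 + 8 = 13) = 1 (attained at k = 0)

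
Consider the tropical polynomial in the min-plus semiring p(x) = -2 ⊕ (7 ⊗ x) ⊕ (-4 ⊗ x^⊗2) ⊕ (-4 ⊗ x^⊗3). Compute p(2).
p(2) = -2

A tropical monomial a ⊗ x^⊗i evaluates to a + i · x. Evaluating each term at x = 2:
  Term 0 contributes -2 + 0 · 2 = -2
  Term 1 contributes 7 + 1 · 2 = 9
  Term 2 contributes -4 + 2 · 2 = 0
  Term 3 contributes -4 + 3 · 2 = 2
p(2) = ⊕ of these = min[-2, 9, 0, 2] = -2.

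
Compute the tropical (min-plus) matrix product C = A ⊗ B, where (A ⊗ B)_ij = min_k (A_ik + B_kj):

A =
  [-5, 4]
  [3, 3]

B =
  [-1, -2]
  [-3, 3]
A ⊗ B =
  [-6, -7]
  [0, 1]

Apply the min-plus product entry-by-entry:
  C[0][0] = min over k of (A[0][0] + B[0][0] = -5 + -1 = -6, A[0][1] + B[1][0] = 4 + -3 = 1) = -6 (attained at k = 0)
  C[0][1] = min over k of (A[0][0] + B[0][1] = -5 + -2 = -7, A[0][1] + B[1][1] = 4 + 3 = 7) = -7 (attained at k = 0)
  C[1][0] = min over k of (A[1][0] + B[0][0] = 3 + -1 = 2, A[1][1] + B[1][0] = 3 + -3 = 0) = 0 (attained at k = 1)
  C[1][1] = min over k of (A[1][0] + B[0][1] = 3 + -2 = 1, A[1][1] + B[1][1] = 3 + 3 = 6) = 1 (attained at k = 0)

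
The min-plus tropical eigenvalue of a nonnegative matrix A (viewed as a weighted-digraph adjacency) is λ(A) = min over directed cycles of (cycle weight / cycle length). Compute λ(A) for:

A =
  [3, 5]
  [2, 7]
λ(A) = 3

Enumerate directed cycles and compute their means (weight / length). Sample:
  cycle 0 → 0: weight = 3, length = 1, mean = 3/1 ≈ 3.000
  cycle 1 → 1: weight = 7, length = 1, mean = 7/1 ≈ 7.000
  cycle 0 → 1 → 0: weight = 7, length = 2, mean = 7/2 ≈ 3.500
  cycle 1 → 0 → 1: weight = 7, length = 2, mean = 7/2 ≈ 3.500
Minimum mean = 3.000, attained e.g. along the cycle 0 → 0 with weight 3 and length 1. So λ(A) = 3/1 = 3.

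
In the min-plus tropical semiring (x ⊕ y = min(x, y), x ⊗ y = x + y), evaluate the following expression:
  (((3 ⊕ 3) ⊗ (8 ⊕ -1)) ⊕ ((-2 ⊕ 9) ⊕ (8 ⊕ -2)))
(((3 ⊕ 3) ⊗ (8 ⊕ -1)) ⊕ ((-2 ⊕ 9) ⊕ (8 ⊕ -2))) = -2

Expand innermost to outermost. Recall ⊕ takes the minimum of its arguments and ⊗ takes their sum. Working out the expression (((3 ⊕ 3) ⊗ (8 ⊕ -1)) ⊕ ((-2 ⊕ 9) ⊕ (8 ⊕ -2))) gives -2.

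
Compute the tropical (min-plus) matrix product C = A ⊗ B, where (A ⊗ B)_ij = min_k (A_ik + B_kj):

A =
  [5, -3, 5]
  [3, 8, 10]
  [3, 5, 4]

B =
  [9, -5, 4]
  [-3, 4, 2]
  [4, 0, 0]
A ⊗ B =
  [-6, 0, -1]
  [5, -2, 7]
  [2, -2, 4]

Apply the min-plus product entry-by-entry:
  C[0][0] = min over k of (A[0][0] + B[0][0] = 5 + 9 = 14, A[0][1] + B[1][0] = -3 + -3 = -6, A[0][2] + B[2][0] = 5 + 4 = 9) = -6 (attained at k = 1)
  C[0][1] = min over k of (A[0][0] + B[0][1] = 5 + -5 = 0, A[0][1] + B[1][1] = -3 + 4 = 1, A[0][2] + B[2][1] = 5 + 0 = 5) = 0 (attained at k = 0)
  C[0][2] = min over k of (A[0][0] + B[0][2] = 5 + 4 = 9, A[0][1] + B[1][2] = -3 + 2 = -1, A[0][2] + B[2][2] = 5 + 0 = 5) = -1 (attained at k = 1)
  C[1][0] = min over k of (A[1][0] + B[0][0] = 3 + 9 = 12, A[1][1] + B[1][0] = 8 + -3 = 5, A[1][2] + B[2][0] = 10 + 4 = 14) = 5 (attained at k = 1)
  C[1][1] = min over k of (A[1][0] + B[0][1] = 3 + -5 = -2, A[1][1] + B[1][1] = 8 + 4 = 12, A[1][2] + B[2][1] = 10 + 0 = 10) = -2 (attained at k = 0)
  C[1][2] = min over k of (A[1][0] + B[0][2] = 3 + 4 = 7, A[1][1] + B[1][2] = 8 + 2 = 10, A[1][2] + B[2][2] = 10 + 0 = 10) = 7 (attained at k = 0)
  C[2][0] = min over k of (A[2][0] + B[0][0] = 3 + 9 = 12, A[2][1] + B[1][0] = 5 + -3 = 2, A[2][2] + B[2][0] = 4 + 4 = 8) = 2 (attained at k = 1)
  C[2][1] = min over k of (A[2][0] + B[0][1] = 3 + -5 = -2, A[2][1] + B[1][1] = 5 + 4 = 9, A[2][2] + B[2][1] = 4 + 0 = 4) = -2 (attained at k = 0)
  C[2][2] = min over k of (A[2][0] + B[0][2] = 3 + 4 = 7, A[2][1] + B[1][2] = 5 + 2 = 7, A[2][2] + B[2][2] = 4 + 0 = 4) = 4 (attained at k = 2)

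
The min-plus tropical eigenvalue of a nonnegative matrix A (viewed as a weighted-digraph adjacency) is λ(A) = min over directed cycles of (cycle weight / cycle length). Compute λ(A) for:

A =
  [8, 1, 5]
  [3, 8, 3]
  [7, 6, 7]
λ(A) = 2

Enumerate directed cycles and compute their means (weight / length). Sample:
  cycle 0 → 0: weight = 8, length = 1, mean = 8/1 ≈ 8.000
  cycle 1 → 1: weight = 8, length = 1, mean = 8/1 ≈ 8.000
  cycle 2 → 2: weight = 7, length = 1, mean = 7/1 ≈ 7.000
  cycle 0 → 1 → 0: weight = 4, length = 2, mean = 4/2 ≈ 2.000
  cycle 0 → 2 → 0: weight = 12, length = 2, mean = 12/2 ≈ 6.000
  cycle 1 → 0 → 1: weight = 4, length = 2, mean = 4/2 ≈ 2.000
Minimum mean = 2.000, attained e.g. along the cycle 0 → 1 → 0 with weight 4 and length 2. So λ(A) = 4/2 = 2.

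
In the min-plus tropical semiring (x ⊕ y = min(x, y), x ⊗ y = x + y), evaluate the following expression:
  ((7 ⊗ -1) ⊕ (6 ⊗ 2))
((7 ⊗ -1) ⊕ (6 ⊗ 2)) = 6

Expand innermost to outermost. Recall ⊕ takes the minimum of its arguments and ⊗ takes their sum. Working out the expression ((7 ⊗ -1) ⊕ (6 ⊗ 2)) gives 6.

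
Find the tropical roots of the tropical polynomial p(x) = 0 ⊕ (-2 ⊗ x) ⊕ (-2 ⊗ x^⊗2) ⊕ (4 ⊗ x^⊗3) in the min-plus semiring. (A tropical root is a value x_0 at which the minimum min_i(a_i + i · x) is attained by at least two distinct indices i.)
Roots: {-6, 0, 2}

Each tropical root is a break point of the lower envelope of the lines y = a_i + i · x (there are 4 lines, with slopes 0, 1, ..., 3). Only the lines that attain the minimum somewhere contribute to roots; other lines are dominated. Here the surviving (envelope) indices are i = 3, i = 2, i = 1, i = 0.
Intersections between consecutive envelope lines give the roots: for adjacent envelope indices i < j the intersection is x = (a_i − a_j) / (j − i). Reading off the sorted break points: {-6, 0, 2}.
Verification: at each break x_0, at least two indices attain the minimum of min_i(a_i + i · x_0).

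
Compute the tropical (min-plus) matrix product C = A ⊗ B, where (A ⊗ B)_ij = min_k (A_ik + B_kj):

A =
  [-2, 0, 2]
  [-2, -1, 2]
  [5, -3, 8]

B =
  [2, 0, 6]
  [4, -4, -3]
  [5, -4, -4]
A ⊗ B =
  [0, -4, -3]
  [0, -5, -4]
  [1, -7, -6]

Apply the min-plus product entry-by-entry:
  C[0][0] = min over k of (A[0][0] + B[0][0] = -2 + 2 = 0, A[0][1] + B[1][0] = 0 + 4 = 4, A[0][2] + B[2][0] = 2 + 5 = 7) = 0 (attained at k = 0)
  C[0][1] = min over k of (A[0][0] + B[0][1] = -2 + 0 = -2, A[0][1] + B[1][1] = 0 + -4 = -4, A[0][2] + B[2][1] = 2 + -4 = -2) = -4 (attained at k = 1)
  C[0][2] = min over k of (A[0][0] + B[0][2] = -2 + 6 = 4, A[0][1] + B[1][2] = 0 + -3 = -3, A[0][2] + B[2][2] = 2 + -4 = -2) = -3 (attained at k = 1)
  C[1][0] = min over k of (A[1][0] + B[0][0] = -2 + 2 = 0, A[1][1] + B[1][0] = -1 + 4 = 3, A[1][2] + B[2][0] = 2 + 5 = 7) = 0 (attained at k = 0)
  C[1][1] = min over k of (A[1][0] + B[0][1] = -2 + 0 = -2, A[1][1] + B[1][1] = -1 + -4 = -5, A[1][2] + B[2][1] = 2 + -4 = -2) = -5 (attained at k = 1)
  C[1][2] = min over k of (A[1][0] + B[0][2] = -2 + 6 = 4, A[1][1] + B[1][2] = -1 + -3 = -4, A[1][2] + B[2][2] = 2 + -4 = -2) = -4 (attained at k = 1)
  C[2][0] = min over k of (A[2][0] + B[0][0] = 5 + 2 = 7, A[2][1] + B[1][0] = -3 + 4 = 1, A[2][2] + B[2][0] = 8 + 5 = 13) = 1 (attained at k = 1)
  C[2][1] = min over k of (A[2][0] + B[0][1] = 5 + 0 = 5, A[2][1] + B[1][1] = -3 + -4 = -7, A[2][2] + B[2][1] = 8 + -4 = 4) = -7 (attained at k = 1)
  C[2][2] = min over k of (A[2][0] + B[0][2] = 5 + 6 = 11, A[2][1] + B[1][2] = -3 + -3 = -6, A[2][2] + B[2][2] = 8 + -4 = 4) = -6 (attained at k = 1)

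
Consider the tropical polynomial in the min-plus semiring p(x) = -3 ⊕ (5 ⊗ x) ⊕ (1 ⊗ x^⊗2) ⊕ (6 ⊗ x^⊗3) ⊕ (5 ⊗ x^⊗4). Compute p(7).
p(7) = -3

A tropical monomial a ⊗ x^⊗i evaluates to a + i · x. Evaluating each term at x = 7:
  Term 0 contributes -3 + 0 · 7 = -3
  Term 1 contributes 5 + 1 · 7 = 12
  Term 2 contributes 1 + 2 · 7 = 15
  Term 3 contributes 6 + 3 · 7 = 27
  Term 4 contributes 5 + 4 · 7 = 33
p(7) = ⊕ of these = min[-3, 12, 15, 27, 33] = -3.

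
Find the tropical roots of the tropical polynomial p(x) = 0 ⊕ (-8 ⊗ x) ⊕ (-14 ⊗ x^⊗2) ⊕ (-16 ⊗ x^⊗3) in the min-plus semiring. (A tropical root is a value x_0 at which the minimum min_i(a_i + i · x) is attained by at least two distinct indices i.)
Roots: {2, 6, 8}

Each tropical root is a break point of the lower envelope of the lines y = a_i + i · x (there are 4 lines, with slopes 0, 1, ..., 3). Only the lines that attain the minimum somewhere contribute to roots; other lines are dominated. Here the surviving (envelope) indices are i = 3, i = 2, i = 1, i = 0.
Intersections between consecutive envelope lines give the roots: for adjacent envelope indices i < j the intersection is x = (a_i − a_j) / (j − i). Reading off the sorted break points: {2, 6, 8}.
Verification: at each break x_0, at least two indices attain the minimum of min_i(a_i + i · x_0).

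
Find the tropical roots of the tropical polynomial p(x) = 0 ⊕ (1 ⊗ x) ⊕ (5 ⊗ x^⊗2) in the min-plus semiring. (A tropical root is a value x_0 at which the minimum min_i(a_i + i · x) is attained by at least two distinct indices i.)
Roots: {-4, -1}

Each tropical root is a break point of the lower envelope of the lines y = a_i + i · x (there are 3 lines, with slopes 0, 1, ..., 2). Only the lines that attain the minimum somewhere contribute to roots; other lines are dominated. Here the surviving (envelope) indices are i = 2, i = 1, i = 0.
Intersections between consecutive envelope lines give the roots: for adjacent envelope indices i < j the intersection is x = (a_i − a_j) / (j − i). Reading off the sorted break points: {-4, -1}.
Verification: at each break x_0, at least two indices attain the minimum of min_i(a_i + i · x_0).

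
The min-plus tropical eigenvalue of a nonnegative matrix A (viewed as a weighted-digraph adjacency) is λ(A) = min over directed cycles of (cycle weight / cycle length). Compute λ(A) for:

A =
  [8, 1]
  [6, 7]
λ(A) = 7/2

Enumerate directed cycles and compute their means (weight / length). Sample:
  cycle 0 → 0: weight = 8, length = 1, mean = 8/1 ≈ 8.000
  cycle 1 → 1: weight = 7, length = 1, mean = 7/1 ≈ 7.000
  cycle 0 → 1 → 0: weight = 7, length = 2, mean = 7/2 ≈ 3.500
  cycle 1 → 0 → 1: weight = 7, length = 2, mean = 7/2 ≈ 3.500
Minimum mean = 3.500, attained e.g. along the cycle 0 → 1 → 0 with weight 7 and length 2. So λ(A) = 7/2 = 7/2.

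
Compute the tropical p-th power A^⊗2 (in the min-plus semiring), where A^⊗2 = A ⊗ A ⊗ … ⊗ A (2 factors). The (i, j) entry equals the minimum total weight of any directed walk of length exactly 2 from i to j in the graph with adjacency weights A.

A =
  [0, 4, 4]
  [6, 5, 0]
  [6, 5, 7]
A^⊗2 =
  [0, 4, 4]
  [6, 5, 5]
  [6, 10, 5]

Each entry (A^⊗2)_ij equals the minimum over all length-2 walks i = v_0 → v_1 → … → v_2 = j of Σ_t A[v_t][v_{t+1}]. For example, for (i, j) = (0, 2) we minimise over 3 possible intermediate vertex sequences; the minimum is 4, attained along the walk 0 → 0 → 2.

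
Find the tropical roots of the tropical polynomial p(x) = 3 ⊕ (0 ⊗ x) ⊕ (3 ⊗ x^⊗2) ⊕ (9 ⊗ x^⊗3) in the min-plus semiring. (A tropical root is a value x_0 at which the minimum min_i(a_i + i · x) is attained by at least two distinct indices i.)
Roots: {-6, -3, 3}

Each tropical root is a break point of the lower envelope of the lines y = a_i + i · x (there are 4 lines, with slopes 0, 1, ..., 3). Only the lines that attain the minimum somewhere contribute to roots; other lines are dominated. Here the surviving (envelope) indices are i = 3, i = 2, i = 1, i = 0.
Intersections between consecutive envelope lines give the roots: for adjacent envelope indices i < j the intersection is x = (a_i − a_j) / (j − i). Reading off the sorted break points: {-6, -3, 3}.
Verification: at each break x_0, at least two indices attain the minimum of min_i(a_i + i · x_0).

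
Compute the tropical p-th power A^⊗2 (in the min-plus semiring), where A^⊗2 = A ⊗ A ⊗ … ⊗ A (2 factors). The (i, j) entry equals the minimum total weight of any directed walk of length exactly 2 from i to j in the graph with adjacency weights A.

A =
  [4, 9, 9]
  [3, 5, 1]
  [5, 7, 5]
A^⊗2 =
  [8, 13, 10]
  [6, 8, 6]
  [9, 12, 8]

Each entry (A^⊗2)_ij equals the minimum over all length-2 walks i = v_0 → v_1 → … → v_2 = j of Σ_t A[v_t][v_{t+1}]. For example, for (i, j) = (0, 2) we minimise over 3 possible intermediate vertex sequences; the minimum is 10, attained along the walk 0 → 1 → 2.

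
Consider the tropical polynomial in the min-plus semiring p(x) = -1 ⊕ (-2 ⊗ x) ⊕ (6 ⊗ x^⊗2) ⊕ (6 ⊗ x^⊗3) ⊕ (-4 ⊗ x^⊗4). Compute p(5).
p(5) = -1

A tropical monomial a ⊗ x^⊗i evaluates to a + i · x. Evaluating each term at x = 5:
  Term 0 contributes -1 + 0 · 5 = -1
  Term 1 contributes -2 + 1 · 5 = 3
  Term 2 contributes 6 + 2 · 5 = 16
  Term 3 contributes 6 + 3 · 5 = 21
  Term 4 contributes -4 + 4 · 5 = 16
p(5) = ⊕ of these = min[-1, 3, 16, 21, 16] = -1.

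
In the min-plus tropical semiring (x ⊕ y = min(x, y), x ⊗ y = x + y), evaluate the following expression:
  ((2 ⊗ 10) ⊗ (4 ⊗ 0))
((2 ⊗ 10) ⊗ (4 ⊗ 0)) = 16

Expand innermost to outermost. Recall ⊕ takes the minimum of its arguments and ⊗ takes their sum. Working out the expression ((2 ⊗ 10) ⊗ (4 ⊗ 0)) gives 16.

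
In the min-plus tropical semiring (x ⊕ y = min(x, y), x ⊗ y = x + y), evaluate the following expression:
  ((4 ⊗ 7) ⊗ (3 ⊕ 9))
((4 ⊗ 7) ⊗ (3 ⊕ 9)) = 14

Expand innermost to outermost. Recall ⊕ takes the minimum of its arguments and ⊗ takes their sum. Working out the expression ((4 ⊗ 7) ⊗ (3 ⊕ 9)) gives 14.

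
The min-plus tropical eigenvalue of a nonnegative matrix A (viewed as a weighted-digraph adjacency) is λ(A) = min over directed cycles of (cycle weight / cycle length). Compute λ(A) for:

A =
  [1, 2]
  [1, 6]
λ(A) = 1

Enumerate directed cycles and compute their means (weight / length). Sample:
  cycle 0 → 0: weight = 1, length = 1, mean = 1/1 ≈ 1.000
  cycle 1 → 1: weight = 6, length = 1, mean = 6/1 ≈ 6.000
  cycle 0 → 1 → 0: weight = 3, length = 2, mean = 3/2 ≈ 1.500
  cycle 1 → 0 → 1: weight = 3, length = 2, mean = 3/2 ≈ 1.500
Minimum mean = 1.000, attained e.g. along the cycle 0 → 0 with weight 1 and length 1. So λ(A) = 1/1 = 1.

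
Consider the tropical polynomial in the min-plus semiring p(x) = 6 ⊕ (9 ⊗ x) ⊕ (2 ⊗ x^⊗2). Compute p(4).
p(4) = 6

A tropical monomial a ⊗ x^⊗i evaluates to a + i · x. Evaluating each term at x = 4:
  Term 0 contributes 6 + 0 · 4 = 6
  Term 1 contributes 9 + 1 · 4 = 13
  Term 2 contributes 2 + 2 · 4 = 10
p(4) = ⊕ of these = min[6, 13, 10] = 6.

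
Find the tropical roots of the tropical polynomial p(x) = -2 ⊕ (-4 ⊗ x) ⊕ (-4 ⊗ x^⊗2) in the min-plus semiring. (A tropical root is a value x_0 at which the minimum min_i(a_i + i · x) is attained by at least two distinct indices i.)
Roots: {0, 2}

Each tropical root is a break point of the lower envelope of the lines y = a_i + i · x (there are 3 lines, with slopes 0, 1, ..., 2). Only the lines that attain the minimum somewhere contribute to roots; other lines are dominated. Here the surviving (envelope) indices are i = 2, i = 1, i = 0.
Intersections between consecutive envelope lines give the roots: for adjacent envelope indices i < j the intersection is x = (a_i − a_j) / (j − i). Reading off the sorted break points: {0, 2}.
Verification: at each break x_0, at least two indices attain the minimum of min_i(a_i + i · x_0).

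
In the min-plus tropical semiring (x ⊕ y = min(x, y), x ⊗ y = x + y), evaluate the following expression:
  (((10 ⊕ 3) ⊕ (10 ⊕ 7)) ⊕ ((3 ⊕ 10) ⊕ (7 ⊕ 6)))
(((10 ⊕ 3) ⊕ (10 ⊕ 7)) ⊕ ((3 ⊕ 10) ⊕ (7 ⊕ 6))) = 3

Expand innermost to outermost. Recall ⊕ takes the minimum of its arguments and ⊗ takes their sum. Working out the expression (((10 ⊕ 3) ⊕ (10 ⊕ 7)) ⊕ ((3 ⊕ 10) ⊕ (7 ⊕ 6))) gives 3.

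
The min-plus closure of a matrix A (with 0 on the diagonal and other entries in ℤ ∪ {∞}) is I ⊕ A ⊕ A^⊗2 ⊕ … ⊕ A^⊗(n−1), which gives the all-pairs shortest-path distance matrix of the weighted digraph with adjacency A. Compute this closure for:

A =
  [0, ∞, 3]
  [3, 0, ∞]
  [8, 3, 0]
Closure =
  [0, 6, 3]
  [3, 0, 6]
  [6, 3, 0]

This is the Floyd-Warshall all-pairs shortest-path computation. For each intermediate vertex k = 0, 1, …, 2, update dist[i][j] ← min(dist[i][j], dist[i][k] + dist[k][j]). The final matrix gives, for each (i, j), the minimum total weight of any directed path from i to j (possibly empty when i = j).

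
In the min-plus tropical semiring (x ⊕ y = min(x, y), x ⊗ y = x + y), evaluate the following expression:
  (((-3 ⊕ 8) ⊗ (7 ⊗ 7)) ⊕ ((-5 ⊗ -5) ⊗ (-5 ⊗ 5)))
(((-3 ⊕ 8) ⊗ (7 ⊗ 7)) ⊕ ((-5 ⊗ -5) ⊗ (-5 ⊗ 5))) = -10

Expand innermost to outermost. Recall ⊕ takes the minimum of its arguments and ⊗ takes their sum. Working out the expression (((-3 ⊕ 8) ⊗ (7 ⊗ 7)) ⊕ ((-5 ⊗ -5) ⊗ (-5 ⊗ 5))) gives -10.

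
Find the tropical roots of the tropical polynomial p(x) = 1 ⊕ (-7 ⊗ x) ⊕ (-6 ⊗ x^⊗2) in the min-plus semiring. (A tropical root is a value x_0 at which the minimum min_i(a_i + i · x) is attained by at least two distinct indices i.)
Roots: {-1, 8}

Each tropical root is a break point of the lower envelope of the lines y = a_i + i · x (there are 3 lines, with slopes 0, 1, ..., 2). Only the lines that attain the minimum somewhere contribute to roots; other lines are dominated. Here the surviving (envelope) indices are i = 2, i = 1, i = 0.
Intersections between consecutive envelope lines give the roots: for adjacent envelope indices i < j the intersection is x = (a_i − a_j) / (j − i). Reading off the sorted break points: {-1, 8}.
Verification: at each break x_0, at least two indices attain the minimum of min_i(a_i + i · x_0).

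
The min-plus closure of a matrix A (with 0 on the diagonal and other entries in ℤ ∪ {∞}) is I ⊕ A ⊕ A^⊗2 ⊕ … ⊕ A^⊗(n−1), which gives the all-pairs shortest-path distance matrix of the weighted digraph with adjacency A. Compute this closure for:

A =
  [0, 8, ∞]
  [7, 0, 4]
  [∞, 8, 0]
Closure =
  [0, 8, 12]
  [7, 0, 4]
  [15, 8, 0]

This is the Floyd-Warshall all-pairs shortest-path computation. For each intermediate vertex k = 0, 1, …, 2, update dist[i][j] ← min(dist[i][j], dist[i][k] + dist[k][j]). The final matrix gives, for each (i, j), the minimum total weight of any directed path from i to j (possibly empty when i = j).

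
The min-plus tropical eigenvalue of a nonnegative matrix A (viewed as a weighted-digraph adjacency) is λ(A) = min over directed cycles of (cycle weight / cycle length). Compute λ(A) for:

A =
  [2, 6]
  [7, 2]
λ(A) = 2

Enumerate directed cycles and compute their means (weight / length). Sample:
  cycle 0 → 0: weight = 2, length = 1, mean = 2/1 ≈ 2.000
  cycle 1 → 1: weight = 2, length = 1, mean = 2/1 ≈ 2.000
  cycle 0 → 1 → 0: weight = 13, length = 2, mean = 13/2 ≈ 6.500
  cycle 1 → 0 → 1: weight = 13, length = 2, mean = 13/2 ≈ 6.500
Minimum mean = 2.000, attained e.g. along the cycle 0 → 0 with weight 2 and length 1. So λ(A) = 2/1 = 2.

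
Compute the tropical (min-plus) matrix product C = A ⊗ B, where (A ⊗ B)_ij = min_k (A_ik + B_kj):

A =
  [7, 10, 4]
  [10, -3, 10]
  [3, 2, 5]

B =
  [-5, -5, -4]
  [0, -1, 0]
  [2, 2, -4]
A ⊗ B =
  [2, 2, 0]
  [-3, -4, -3]
  [-2, -2, -1]

Apply the min-plus product entry-by-entry:
  C[0][0] = min over k of (A[0][0] + B[0][0] = 7 + -5 = 2, A[0][1] + B[1][0] = 10 + 0 = 10, A[0][2] + B[2][0] = 4 + 2 = 6) = 2 (attained at k = 0)
  C[0][1] = min over k of (A[0][0] + B[0][1] = 7 + -5 = 2, A[0][1] + B[1][1] = 10 + -1 = 9, A[0][2] + B[2][1] = 4 + 2 = 6) = 2 (attained at k = 0)
  C[0][2] = min over k of (A[0][0] + B[0][2] = 7 + -4 = 3, A[0][1] + B[1][2] = 10 + 0 = 10, A[0][2] + B[2][2] = 4 + -4 = 0) = 0 (attained at k = 2)
  C[1][0] = min over k of (A[1][0] + B[0][0] = 10 + -5 = 5, A[1][1] + B[1][0] = -3 + 0 = -3, A[1][2] + B[2][0] = 10 + 2 = 12) = -3 (attained at k = 1)
  C[1][1] = min over k of (A[1][0] + B[0][1] = 10 + -5 = 5, A[1][1] + B[1][1] = -3 + -1 = -4, A[1][2] + B[2][1] = 10 + 2 = 12) = -4 (attained at k = 1)
  C[1][2] = min over k of (A[1][0] + B[0][2] = 10 + -4 = 6, A[1][1] + B[1][2] = -3 + 0 = -3, A[1][2] + B[2][2] = 10 + -4 = 6) = -3 (attained at k = 1)
  C[2][0] = min over k of (A[2][0] + B[0][0] = 3 + -5 = -2, A[2][1] + B[1][0] = 2 + 0 = 2, A[2][2] + B[2][0] = 5 + 2 = 7) = -2 (attained at k = 0)
  C[2][1] = min over k of (A[2][0] + B[0][1] = 3 + -5 = -2, A[2][1] + B[1][1] = 2 + -1 = 1, A[2][2] + B[2][1] = 5 + 2 = 7) = -2 (attained at k = 0)
  C[2][2] = min over k of (A[2][0] + B[0][2] = 3 + -4 = -1, A[2][1] + B[1][2] = 2 + 0 = 2, A[2][2] + B[2][2] = 5 + -4 = 1) = -1 (attained at k = 0)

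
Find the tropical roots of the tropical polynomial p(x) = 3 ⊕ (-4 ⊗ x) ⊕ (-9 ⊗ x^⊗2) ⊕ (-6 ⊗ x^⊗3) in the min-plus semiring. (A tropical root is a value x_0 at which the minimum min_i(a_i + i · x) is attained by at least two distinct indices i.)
Roots: {-3, 5, 7}

Each tropical root is a break point of the lower envelope of the lines y = a_i + i · x (there are 4 lines, with slopes 0, 1, ..., 3). Only the lines that attain the minimum somewhere contribute to roots; other lines are dominated. Here the surviving (envelope) indices are i = 3, i = 2, i = 1, i = 0.
Intersections between consecutive envelope lines give the roots: for adjacent envelope indices i < j the intersection is x = (a_i − a_j) / (j − i). Reading off the sorted break points: {-3, 5, 7}.
Verification: at each break x_0, at least two indices attain the minimum of min_i(a_i + i · x_0).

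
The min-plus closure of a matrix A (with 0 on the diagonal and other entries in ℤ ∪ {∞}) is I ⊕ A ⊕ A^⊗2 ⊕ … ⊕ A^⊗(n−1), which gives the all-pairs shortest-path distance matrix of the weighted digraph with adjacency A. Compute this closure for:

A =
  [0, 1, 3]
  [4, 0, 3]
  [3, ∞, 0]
Closure =
  [0, 1, 3]
  [4, 0, 3]
  [3, 4, 0]

This is the Floyd-Warshall all-pairs shortest-path computation. For each intermediate vertex k = 0, 1, …, 2, update dist[i][j] ← min(dist[i][j], dist[i][k] + dist[k][j]). The final matrix gives, for each (i, j), the minimum total weight of any directed path from i to j (possibly empty when i = j).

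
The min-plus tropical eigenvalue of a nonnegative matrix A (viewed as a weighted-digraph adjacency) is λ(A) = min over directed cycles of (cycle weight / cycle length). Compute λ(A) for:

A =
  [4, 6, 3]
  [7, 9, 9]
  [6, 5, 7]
λ(A) = 4

Enumerate directed cycles and compute their means (weight / length). Sample:
  cycle 0 → 0: weight = 4, length = 1, mean = 4/1 ≈ 4.000
  cycle 1 → 1: weight = 9, length = 1, mean = 9/1 ≈ 9.000
  cycle 2 → 2: weight = 7, length = 1, mean = 7/1 ≈ 7.000
  cycle 0 → 1 → 0: weight = 13, length = 2, mean = 13/2 ≈ 6.500
  cycle 0 → 2 → 0: weight = 9, length = 2, mean = 9/2 ≈ 4.500
  cycle 1 → 0 → 1: weight = 13, length = 2, mean = 13/2 ≈ 6.500
Minimum mean = 4.000, attained e.g. along the cycle 0 → 0 with weight 4 and length 1. So λ(A) = 4/1 = 4.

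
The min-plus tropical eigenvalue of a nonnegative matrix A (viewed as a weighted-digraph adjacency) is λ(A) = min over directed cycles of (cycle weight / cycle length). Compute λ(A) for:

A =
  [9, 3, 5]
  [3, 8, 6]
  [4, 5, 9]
λ(A) = 3

Enumerate directed cycles and compute their means (weight / length). Sample:
  cycle 0 → 0: weight = 9, length = 1, mean = 9/1 ≈ 9.000
  cycle 1 → 1: weight = 8, length = 1, mean = 8/1 ≈ 8.000
  cycle 2 → 2: weight = 9, length = 1, mean = 9/1 ≈ 9.000
  cycle 0 → 1 → 0: weight = 6, length = 2, mean = 6/2 ≈ 3.000
  cycle 0 → 2 → 0: weight = 9, length = 2, mean = 9/2 ≈ 4.500
  cycle 1 → 0 → 1: weight = 6, length = 2, mean = 6/2 ≈ 3.000
Minimum mean = 3.000, attained e.g. along the cycle 0 → 1 → 0 with weight 6 and length 2. So λ(A) = 6/2 = 3.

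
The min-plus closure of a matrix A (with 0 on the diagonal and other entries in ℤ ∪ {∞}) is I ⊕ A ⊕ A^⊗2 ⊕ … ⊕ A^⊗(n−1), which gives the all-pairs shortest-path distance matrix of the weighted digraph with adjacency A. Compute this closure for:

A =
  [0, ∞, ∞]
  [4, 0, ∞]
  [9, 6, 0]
Closure =
  [0, ∞, ∞]
  [4, 0, ∞]
  [9, 6, 0]

This is the Floyd-Warshall all-pairs shortest-path computation. For each intermediate vertex k = 0, 1, …, 2, update dist[i][j] ← min(dist[i][j], dist[i][k] + dist[k][j]). The final matrix gives, for each (i, j), the minimum total weight of any directed path from i to j (possibly empty when i = j).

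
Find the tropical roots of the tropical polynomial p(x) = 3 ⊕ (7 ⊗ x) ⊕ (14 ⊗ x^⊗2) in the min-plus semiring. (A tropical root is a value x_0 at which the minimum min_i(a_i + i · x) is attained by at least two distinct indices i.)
Roots: {-7, -4}

Each tropical root is a break point of the lower envelope of the lines y = a_i + i · x (there are 3 lines, with slopes 0, 1, ..., 2). Only the lines that attain the minimum somewhere contribute to roots; other lines are dominated. Here the surviving (envelope) indices are i = 2, i = 1, i = 0.
Intersections between consecutive envelope lines give the roots: for adjacent envelope indices i < j the intersection is x = (a_i − a_j) / (j − i). Reading off the sorted break points: {-7, -4}.
Verification: at each break x_0, at least two indices attain the minimum of min_i(a_i + i · x_0).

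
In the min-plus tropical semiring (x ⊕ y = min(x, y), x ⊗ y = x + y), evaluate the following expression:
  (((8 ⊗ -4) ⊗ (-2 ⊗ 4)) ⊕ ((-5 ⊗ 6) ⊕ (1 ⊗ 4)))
(((8 ⊗ -4) ⊗ (-2 ⊗ 4)) ⊕ ((-5 ⊗ 6) ⊕ (1 ⊗ 4))) = 1

Expand innermost to outermost. Recall ⊕ takes the minimum of its arguments and ⊗ takes their sum. Working out the expression (((8 ⊗ -4) ⊗ (-2 ⊗ 4)) ⊕ ((-5 ⊗ 6) ⊕ (1 ⊗ 4))) gives 1.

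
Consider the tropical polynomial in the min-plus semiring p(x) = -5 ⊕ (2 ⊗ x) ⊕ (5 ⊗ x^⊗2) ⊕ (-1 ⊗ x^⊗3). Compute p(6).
p(6) = -5

A tropical monomial a ⊗ x^⊗i evaluates to a + i · x. Evaluating each term at x = 6:
  Term 0 contributes -5 + 0 · 6 = -5
  Term 1 contributes 2 + 1 · 6 = 8
  Term 2 contributes 5 + 2 · 6 = 17
  Term 3 contributes -1 + 3 · 6 = 17
p(6) = ⊕ of these = min[-5, 8, 17, 17] = -5.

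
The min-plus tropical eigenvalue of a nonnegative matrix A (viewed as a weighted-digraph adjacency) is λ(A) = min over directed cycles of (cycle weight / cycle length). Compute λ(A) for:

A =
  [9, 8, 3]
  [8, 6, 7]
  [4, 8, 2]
λ(A) = 2

Enumerate directed cycles and compute their means (weight / length). Sample:
  cycle 0 → 0: weight = 9, length = 1, mean = 9/1 ≈ 9.000
  cycle 1 → 1: weight = 6, length = 1, mean = 6/1 ≈ 6.000
  cycle 2 → 2: weight = 2, length = 1, mean = 2/1 ≈ 2.000
  cycle 0 → 1 → 0: weight = 16, length = 2, mean = 16/2 ≈ 8.000
  cycle 0 → 2 → 0: weight = 7, length = 2, mean = 7/2 ≈ 3.500
  cycle 1 → 0 → 1: weight = 16, length = 2, mean = 16/2 ≈ 8.000
Minimum mean = 2.000, attained e.g. along the cycle 2 → 2 with weight 2 and length 1. So λ(A) = 2/1 = 2.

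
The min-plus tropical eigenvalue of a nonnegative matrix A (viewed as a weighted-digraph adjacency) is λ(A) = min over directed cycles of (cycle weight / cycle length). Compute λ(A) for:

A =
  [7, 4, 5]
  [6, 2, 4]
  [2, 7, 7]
λ(A) = 2

Enumerate directed cycles and compute their means (weight / length). Sample:
  cycle 0 → 0: weight = 7, length = 1, mean = 7/1 ≈ 7.000
  cycle 1 → 1: weight = 2, length = 1, mean = 2/1 ≈ 2.000
  cycle 2 → 2: weight = 7, length = 1, mean = 7/1 ≈ 7.000
  cycle 0 → 1 → 0: weight = 10, length = 2, mean = 10/2 ≈ 5.000
  cycle 0 → 2 → 0: weight = 7, length = 2, mean = 7/2 ≈ 3.500
  cycle 1 → 0 → 1: weight = 10, length = 2, mean = 10/2 ≈ 5.000
Minimum mean = 2.000, attained e.g. along the cycle 1 → 1 with weight 2 and length 1. So λ(A) = 2/1 = 2.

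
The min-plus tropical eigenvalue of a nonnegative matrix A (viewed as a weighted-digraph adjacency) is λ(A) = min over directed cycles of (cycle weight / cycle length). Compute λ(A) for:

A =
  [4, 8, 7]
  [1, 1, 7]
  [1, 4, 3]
λ(A) = 1

Enumerate directed cycles and compute their means (weight / length). Sample:
  cycle 0 → 0: weight = 4, length = 1, mean = 4/1 ≈ 4.000
  cycle 1 → 1: weight = 1, length = 1, mean = 1/1 ≈ 1.000
  cycle 2 → 2: weight = 3, length = 1, mean = 3/1 ≈ 3.000
  cycle 0 → 1 → 0: weight = 9, length = 2, mean = 9/2 ≈ 4.500
  cycle 0 → 2 → 0: weight = 8, length = 2, mean = 8/2 ≈ 4.000
  cycle 1 → 0 → 1: weight = 9, length = 2, mean = 9/2 ≈ 4.500
Minimum mean = 1.000, attained e.g. along the cycle 1 → 1 with weight 1 and length 1. So λ(A) = 1/1 = 1.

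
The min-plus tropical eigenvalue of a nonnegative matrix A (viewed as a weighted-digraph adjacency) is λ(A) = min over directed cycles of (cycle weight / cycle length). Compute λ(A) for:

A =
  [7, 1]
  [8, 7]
λ(A) = 9/2

Enumerate directed cycles and compute their means (weight / length). Sample:
  cycle 0 → 0: weight = 7, length = 1, mean = 7/1 ≈ 7.000
  cycle 1 → 1: weight = 7, length = 1, mean = 7/1 ≈ 7.000
  cycle 0 → 1 → 0: weight = 9, length = 2, mean = 9/2 ≈ 4.500
  cycle 1 → 0 → 1: weight = 9, length = 2, mean = 9/2 ≈ 4.500
Minimum mean = 4.500, attained e.g. along the cycle 0 → 1 → 0 with weight 9 and length 2. So λ(A) = 9/2 = 9/2.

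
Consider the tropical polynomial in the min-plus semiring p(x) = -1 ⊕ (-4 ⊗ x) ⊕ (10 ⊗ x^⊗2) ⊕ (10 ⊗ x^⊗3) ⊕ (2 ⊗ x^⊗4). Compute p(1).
p(1) = -3

A tropical monomial a ⊗ x^⊗i evaluates to a + i · x. Evaluating each term at x = 1:
  Term 0 contributes -1 + 0 · 1 = -1
  Term 1 contributes -4 + 1 · 1 = -3
  Term 2 contributes 10 + 2 · 1 = 12
  Term 3 contributes 10 + 3 · 1 = 13
  Term 4 contributes 2 + 4 · 1 = 6
p(1) = ⊕ of these = min[-1, -3, 12, 13, 6] = -3.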